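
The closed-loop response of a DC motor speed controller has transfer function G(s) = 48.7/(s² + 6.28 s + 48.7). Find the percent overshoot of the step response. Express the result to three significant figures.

ω_n = √48.7 = 6.98 rad/s; ζ = 6.28/(2·6.98) = 0.450.
%OS = 100·exp(−πζ/√(1−ζ²)) = 20.5%.

%OS ≈ 20.5%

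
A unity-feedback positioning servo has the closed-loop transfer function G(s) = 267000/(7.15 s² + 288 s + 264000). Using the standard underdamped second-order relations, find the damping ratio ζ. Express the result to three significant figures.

ζ ≈ 0.105

Dividing through by 7.15: denominator becomes s² + 40.28 s + 36920.
So ω_n = √36920 = 192 rad/s and ζ = 40.28/(2·192) = 0.105.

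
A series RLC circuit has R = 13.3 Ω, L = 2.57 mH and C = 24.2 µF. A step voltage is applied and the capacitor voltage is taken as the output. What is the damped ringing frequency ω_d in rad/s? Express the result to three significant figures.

For a series RLC circuit (capacitor voltage as output), ω_n = 1/√(LC) = 1/√(2.57 mH · 24.2 µF) = 4010 rad/s.
ζ = (R/2)·√(C/L) = (13.3/2)·√(24.2 µF/2.57 mH) = 0.645.
The damped frequency ω_d = ω_n√(1−ζ²) = 3060 rad/s.

ω_d ≈ 3060 rad/s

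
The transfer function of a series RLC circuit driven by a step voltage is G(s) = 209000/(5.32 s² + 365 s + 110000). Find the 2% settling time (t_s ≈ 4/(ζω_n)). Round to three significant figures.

t_s ≈ 0.117 s

Dividing through by 5.32: denominator becomes s² + 68.61 s + 20680.
So ω_n = √20680 = 144 rad/s and ζ = 68.61/(2·144) = 0.239.
t_s ≈ 4/(ζω_n) = 0.117 s.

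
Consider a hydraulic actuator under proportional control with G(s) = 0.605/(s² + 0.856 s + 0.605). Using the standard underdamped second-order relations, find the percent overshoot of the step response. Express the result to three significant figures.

%OS ≈ 12.6%

ω_n = √0.605 = 0.778 rad/s; ζ = 0.856/(2·0.778) = 0.550.
%OS = 100·exp(−πζ/√(1−ζ²)) = 12.6%.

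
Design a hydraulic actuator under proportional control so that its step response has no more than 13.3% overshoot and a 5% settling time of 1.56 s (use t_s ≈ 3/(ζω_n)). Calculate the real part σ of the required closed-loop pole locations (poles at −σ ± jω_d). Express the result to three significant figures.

The settling-time spec alone fixes σ = ζω_n = 3/t_s = 3/1.56 = 1.92.
(Overshoot then fixes ζ = 0.540 and hence ω_d = σ·√(1−ζ²)/ζ = 2.99 rad/s.)

σ ≈ 1.92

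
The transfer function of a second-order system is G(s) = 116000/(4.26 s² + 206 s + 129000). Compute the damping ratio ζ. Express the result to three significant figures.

Dividing through by 4.26: denominator becomes s² + 48.36 s + 30280.
So ω_n = √30280 = 174 rad/s and ζ = 48.36/(2·174) = 0.139.

ζ ≈ 0.139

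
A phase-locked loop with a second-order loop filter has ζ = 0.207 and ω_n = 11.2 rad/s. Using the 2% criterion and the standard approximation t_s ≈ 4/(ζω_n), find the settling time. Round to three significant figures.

t_s ≈ 1.73 s

t_s ≈ 4/(ζω_n) = 4/(0.207 × 11.2) = 1.73 s.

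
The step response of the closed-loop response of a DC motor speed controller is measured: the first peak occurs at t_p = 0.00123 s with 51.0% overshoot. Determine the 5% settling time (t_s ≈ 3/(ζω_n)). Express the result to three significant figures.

The overshoot fixes ζ = −ln(OS)/√(π²+ln²(OS)) = 0.210.
From t_p = π/ω_d, ω_d = π/0.00123 = 2550 rad/s, so ω_n = ω_d/√(1−ζ²) = 2610 rad/s.
t_s ≈ 3/(ζω_n) = 3/(0.210·2610) = 0.00548 s.

t_s ≈ 0.00548 s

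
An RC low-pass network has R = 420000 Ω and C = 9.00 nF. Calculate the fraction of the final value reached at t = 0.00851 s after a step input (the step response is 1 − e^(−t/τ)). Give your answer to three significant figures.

τ = RC = 420000 × 9.00 nF = 0.00378 s.
y(t)/y_∞ = 1 − e^(−t/τ) = 1 − e^(−0.00851/0.00378) = 1 − e^(−2.25) = 0.895.

y/y_∞ ≈ 0.895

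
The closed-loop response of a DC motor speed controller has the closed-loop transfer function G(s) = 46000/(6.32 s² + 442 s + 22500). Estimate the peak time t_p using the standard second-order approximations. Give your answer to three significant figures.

Dividing through by 6.32: denominator becomes s² + 69.94 s + 3560.
So ω_n = √3560 = 59.7 rad/s and ζ = 69.94/(2·59.7) = 0.586.
The damped frequency ω_d = ω_n√(1−ζ²) = 48.3 rad/s. t_p = π/ω_d = 0.0650 s.

t_p ≈ 0.0650 s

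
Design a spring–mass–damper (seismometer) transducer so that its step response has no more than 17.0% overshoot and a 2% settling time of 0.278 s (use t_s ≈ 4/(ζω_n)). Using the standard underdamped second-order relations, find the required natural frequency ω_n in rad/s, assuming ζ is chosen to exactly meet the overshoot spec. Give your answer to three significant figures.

ζ = −ln(OS)/√(π² + (ln OS)²). With OS = 0.170, ln OS = −1.772 and ζ = 1.772/3.607 = 0.491.
Then ω_n = 4/(ζ t_s) = 4/(0.491 × 0.278) = 29.3 rad/s.

ω_n ≈ 29.3 rad/s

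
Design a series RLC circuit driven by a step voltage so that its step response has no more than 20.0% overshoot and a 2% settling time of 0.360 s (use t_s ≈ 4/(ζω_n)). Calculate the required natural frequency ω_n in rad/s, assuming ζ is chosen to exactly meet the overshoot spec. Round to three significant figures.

ω_n ≈ 24.4 rad/s

From %OS = 100·exp(−πζ/√(1−ζ²)), invert to get ζ = −ln(OS)/√(π² + ln²(OS)) with OS = 0.200.
−ln 0.200 = 1.609, so ζ = 1.609/√(π² + 2.590) = 0.456.
Then ω_n = 4/(ζ t_s) = 4/(0.456 × 0.360) = 24.4 rad/s.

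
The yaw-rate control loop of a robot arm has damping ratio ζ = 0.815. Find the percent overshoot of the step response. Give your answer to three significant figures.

For an underdamped second-order system, %OS = 100·exp(−πζ/√(1−ζ²)).
πζ/√(1−ζ²) = π·0.815/√(1−0.664) = 4.419, so %OS = 100·e^(−4.419) = 1.21%.

%OS ≈ 1.21%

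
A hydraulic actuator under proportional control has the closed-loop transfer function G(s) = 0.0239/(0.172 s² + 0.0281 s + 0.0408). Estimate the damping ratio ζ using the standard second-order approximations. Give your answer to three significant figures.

ζ ≈ 0.168

Dividing through by 0.172: denominator becomes s² + 0.1634 s + 0.2372.
So ω_n = √0.2372 = 0.487 rad/s and ζ = 0.1634/(2·0.487) = 0.168.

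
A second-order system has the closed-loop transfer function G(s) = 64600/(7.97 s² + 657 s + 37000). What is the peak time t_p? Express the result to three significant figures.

Dividing through by 7.97: denominator becomes s² + 82.43 s + 4642.
So ω_n = √4642 = 68.1 rad/s and ζ = 82.43/(2·68.1) = 0.605.
The damped frequency ω_d = ω_n√(1−ζ²) = 54.3 rad/s. t_p = π/ω_d = 0.0579 s.

t_p ≈ 0.0579 s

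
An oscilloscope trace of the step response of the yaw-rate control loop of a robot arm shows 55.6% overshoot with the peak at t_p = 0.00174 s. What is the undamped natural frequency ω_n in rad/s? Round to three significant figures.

The overshoot fixes ζ = −ln(OS)/√(π²+ln²(OS)) = 0.184.
t_p = π/ω_d ⇒ ω_d = 1810 rad/s; then ω_n = ω_d/√(1−ζ²) = 1840 rad/s.

ω_n ≈ 1840 rad/s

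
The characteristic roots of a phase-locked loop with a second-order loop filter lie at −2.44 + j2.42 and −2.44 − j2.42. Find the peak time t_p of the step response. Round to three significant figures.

t_p ≈ 1.30 s

t_p = π/ω_d with ω_d = 2.42 (the imaginary part), so t_p = 1.30 s.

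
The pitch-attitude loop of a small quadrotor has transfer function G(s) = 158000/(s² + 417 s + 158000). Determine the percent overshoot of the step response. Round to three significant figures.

%OS ≈ 14.4%

Matching coefficients with s² + 2ζω_n s + ω_n² gives ω_n² = 158000 ⇒ ω_n = 397 rad/s, and ζ = 417/(2ω_n) = 0.525.
%OS = 100·exp(−πζ/√(1−ζ²)) = 14.4%.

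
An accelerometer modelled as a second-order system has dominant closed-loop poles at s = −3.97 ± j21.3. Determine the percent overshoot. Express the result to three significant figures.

With σ = 3.97, ω_d = 21.3: ω_n = √(σ²+ω_d²) = 21.7 rad/s, ζ = σ/ω_n = 0.183.
%OS = 100·exp(−πζ/√(1−ζ²)) = 55.7%.

%OS ≈ 55.7%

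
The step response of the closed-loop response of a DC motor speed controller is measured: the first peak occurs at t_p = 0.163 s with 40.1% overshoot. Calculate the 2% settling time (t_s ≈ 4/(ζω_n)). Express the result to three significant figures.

t_s ≈ 0.714 s

The overshoot fixes ζ = −ln(OS)/√(π²+ln²(OS)) = 0.279.
t_p = π/ω_d ⇒ ω_d = 19.3 rad/s; then ω_n = ω_d/√(1−ζ²) = 20.1 rad/s.
t_s ≈ 4/(ζω_n) = 4/(0.279·20.1) = 0.714 s.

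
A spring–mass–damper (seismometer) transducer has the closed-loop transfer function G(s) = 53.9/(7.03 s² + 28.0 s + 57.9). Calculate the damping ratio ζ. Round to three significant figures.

ζ ≈ 0.694

Dividing through by 7.03: denominator becomes s² + 3.983 s + 8.236.
So ω_n = √8.236 = 2.87 rad/s and ζ = 3.983/(2·2.87) = 0.694.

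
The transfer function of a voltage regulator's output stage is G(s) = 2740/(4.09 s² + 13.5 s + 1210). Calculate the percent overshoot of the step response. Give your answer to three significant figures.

Dividing through by 4.09: denominator becomes s² + 3.301 s + 295.8.
So ω_n = √295.8 = 17.2 rad/s and ζ = 3.301/(2·17.2) = 0.0960.
Overshoot: exp(−π·0.0960/√(1−0.0960²)) = 0.739, i.e. 73.9%.

%OS ≈ 73.9%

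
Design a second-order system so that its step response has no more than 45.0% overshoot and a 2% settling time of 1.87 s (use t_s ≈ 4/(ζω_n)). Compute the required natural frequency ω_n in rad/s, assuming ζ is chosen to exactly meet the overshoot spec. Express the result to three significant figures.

From %OS = 100·exp(−πζ/√(1−ζ²)), invert to get ζ = −ln(OS)/√(π² + ln²(OS)) with OS = 0.450.
−ln 0.450 = 0.7985, so ζ = 0.7985/√(π² + 0.6376) = 0.246.
Then ω_n = 4/(ζ t_s) = 4/(0.246 × 1.87) = 8.68 rad/s.

ω_n ≈ 8.68 rad/s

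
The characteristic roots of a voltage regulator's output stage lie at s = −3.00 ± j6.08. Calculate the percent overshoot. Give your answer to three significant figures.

With σ = 3.00, ω_d = 6.08: ω_n = √(σ²+ω_d²) = 6.78 rad/s, ζ = σ/ω_n = 0.442.
%OS = 100 e^{−πζ/√(1−ζ²)} with ζ = 0.442 gives 21.2%.

%OS ≈ 21.2%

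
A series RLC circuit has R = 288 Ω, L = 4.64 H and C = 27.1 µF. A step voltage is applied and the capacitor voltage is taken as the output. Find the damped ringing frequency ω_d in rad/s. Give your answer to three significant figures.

For a series RLC circuit (capacitor voltage as output), ω_n = 1/√(LC) = 1/√(4.64 H · 27.1 µF) = 89.2 rad/s.
ζ = (R/2)·√(C/L) = (288/2)·√(27.1 µF/4.64 H) = 0.348.
ω_d = ω_n√(1−ζ²) = 83.6 rad/s.

ω_d ≈ 83.6 rad/s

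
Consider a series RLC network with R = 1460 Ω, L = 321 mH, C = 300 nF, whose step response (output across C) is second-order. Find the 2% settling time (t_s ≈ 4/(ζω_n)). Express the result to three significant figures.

For a series RLC circuit (capacitor voltage as output), ω_n = 1/√(LC) = 1/√(321 mH · 300 nF) = 3220 rad/s.
ζ = (R/2)·√(C/L) = (1460/2)·√(300 nF/321 mH) = 0.706.
t_s ≈ 4/(ζω_n) = 0.00176 s.

t_s ≈ 0.00176 s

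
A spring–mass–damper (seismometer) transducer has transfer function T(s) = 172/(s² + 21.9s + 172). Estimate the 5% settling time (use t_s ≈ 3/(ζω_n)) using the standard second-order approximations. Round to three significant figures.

ω_n = √172 = 13.1 rad/s; ζ = 21.9/(2·13.1) = 0.835.
t_s ≈ 3/(ζω_n) = 3/(0.835·13.1) = 0.274 s.

t_s ≈ 0.274 s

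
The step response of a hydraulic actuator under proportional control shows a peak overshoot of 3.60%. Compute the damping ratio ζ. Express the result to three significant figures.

ζ ≈ 0.727

From %OS = 100·exp(−πζ/√(1−ζ²)), invert to get ζ = −ln(OS)/√(π² + ln²(OS)) with OS = 0.0360.
−ln 0.0360 = 3.324, so ζ = 3.324/√(π² + 11.05) = 0.727.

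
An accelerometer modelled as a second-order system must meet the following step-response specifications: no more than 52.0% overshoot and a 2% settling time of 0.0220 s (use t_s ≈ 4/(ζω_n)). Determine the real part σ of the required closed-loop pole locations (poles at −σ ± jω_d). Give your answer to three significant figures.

σ ≈ 182

The settling-time spec alone fixes σ = ζω_n = 4/t_s = 4/0.0220 = 182.
(Overshoot then fixes ζ = 0.204 and hence ω_d = σ·√(1−ζ²)/ζ = 873 rad/s.)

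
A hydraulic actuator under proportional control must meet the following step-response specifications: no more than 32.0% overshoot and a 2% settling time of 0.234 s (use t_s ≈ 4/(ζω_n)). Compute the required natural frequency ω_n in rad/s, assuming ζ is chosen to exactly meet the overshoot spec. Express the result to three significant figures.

ω_n ≈ 50.1 rad/s

Inverting the overshoot relation: ζ = |ln 0.320|/√(π² + ln²0.320) = 0.341.
Then ω_n = 4/(ζ t_s) = 4/(0.341 × 0.234) = 50.1 rad/s.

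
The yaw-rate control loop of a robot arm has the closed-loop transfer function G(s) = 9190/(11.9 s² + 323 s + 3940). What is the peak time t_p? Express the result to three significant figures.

Dividing through by 11.9: denominator becomes s² + 27.14 s + 331.1.
So ω_n = √331.1 = 18.2 rad/s and ζ = 27.14/(2·18.2) = 0.746.
ω_d = ω_n√(1−ζ²) = 12.1 rad/s. t_p = π/ω_d = 0.259 s.

t_p ≈ 0.259 s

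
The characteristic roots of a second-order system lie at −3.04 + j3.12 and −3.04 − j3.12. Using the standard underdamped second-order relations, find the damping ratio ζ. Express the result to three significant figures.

ζ ≈ 0.698

The poles are at −σ ± jω_d with σ = 3.04 and ω_d = 3.12, so ω_n = √(σ²+ω_d²) = 4.36 rad/s and ζ = σ/ω_n = 0.698.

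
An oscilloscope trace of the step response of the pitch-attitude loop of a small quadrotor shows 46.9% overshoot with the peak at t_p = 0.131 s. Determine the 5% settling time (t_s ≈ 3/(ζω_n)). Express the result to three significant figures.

From the overshoot, ζ = −ln(OS)/√(π²+ln²(OS)) = 0.234.
t_p = π/ω_d ⇒ ω_d = 24.0 rad/s; then ω_n = ω_d/√(1−ζ²) = 24.7 rad/s.
t_s ≈ 3/(ζω_n) = 3/(0.234·24.7) = 0.519 s.

t_s ≈ 0.519 s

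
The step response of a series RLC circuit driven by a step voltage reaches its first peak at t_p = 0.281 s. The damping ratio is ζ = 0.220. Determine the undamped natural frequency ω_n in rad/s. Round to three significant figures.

ω_n ≈ 11.5 rad/s

Peak time t_p = π/ω_d, so ω_d = π/t_p = π/0.281 = 11.2 rad/s.
ω_n = ω_d/√(1−ζ²) = 11.2/√0.952 = 11.5 rad/s.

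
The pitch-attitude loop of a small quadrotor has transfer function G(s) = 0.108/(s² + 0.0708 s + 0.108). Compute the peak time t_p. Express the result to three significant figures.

t_p ≈ 9.62 s

Comparing the denominator to s² + 2ζω_n s + ω_n²: ω_n = √0.108 = 0.329 rad/s, and 2ζω_n = 0.0708 so ζ = 0.0708/(2·0.329) = 0.108.
ω_d = 0.329·√(1 − 0.108²) = 0.327 rad/s. Then t_p = π/ω_d = 9.62 s.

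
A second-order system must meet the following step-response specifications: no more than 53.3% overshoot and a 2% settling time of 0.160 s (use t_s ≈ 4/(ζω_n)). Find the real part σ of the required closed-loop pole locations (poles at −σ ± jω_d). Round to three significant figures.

σ ≈ 25.0

The settling-time spec alone fixes σ = ζω_n = 4/t_s = 4/0.160 = 25.0.
(Overshoot then fixes ζ = 0.196 and hence ω_d = σ·√(1−ζ²)/ζ = 125 rad/s.)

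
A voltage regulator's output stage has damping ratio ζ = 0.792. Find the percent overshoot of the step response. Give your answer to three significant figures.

%OS ≈ 1.70%

For an underdamped second-order system, %OS = 100·exp(−πζ/√(1−ζ²)).
πζ/√(1−ζ²) = π·0.792/√(1−0.627) = 4.075, so %OS = 100·e^(−4.075) = 1.70%.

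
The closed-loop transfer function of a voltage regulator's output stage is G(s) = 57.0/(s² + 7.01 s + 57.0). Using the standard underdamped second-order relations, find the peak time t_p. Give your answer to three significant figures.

ω_n = √57.0 = 7.55 rad/s; ζ = 7.01/(2·7.55) = 0.464.
The damped frequency ω_d = ω_n√(1−ζ²) = 6.69 rad/s. Then t_p = π/ω_d = 0.470 s.

t_p ≈ 0.470 s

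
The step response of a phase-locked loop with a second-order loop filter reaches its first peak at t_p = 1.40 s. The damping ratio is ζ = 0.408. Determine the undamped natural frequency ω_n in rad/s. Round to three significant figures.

ω_n ≈ 2.46 rad/s

Peak time t_p = π/ω_d, so ω_d = π/t_p = π/1.40 = 2.24 rad/s.
ω_n = ω_d/√(1−ζ²) = 2.24/√0.834 = 2.46 rad/s.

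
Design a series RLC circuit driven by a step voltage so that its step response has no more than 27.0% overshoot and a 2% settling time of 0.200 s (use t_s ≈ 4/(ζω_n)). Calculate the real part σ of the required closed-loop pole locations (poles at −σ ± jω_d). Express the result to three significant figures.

The settling-time spec alone fixes σ = ζω_n = 4/t_s = 4/0.200 = 20.0.
(Overshoot then fixes ζ = 0.385 and hence ω_d = σ·√(1−ζ²)/ζ = 48.0 rad/s.)

σ ≈ 20.0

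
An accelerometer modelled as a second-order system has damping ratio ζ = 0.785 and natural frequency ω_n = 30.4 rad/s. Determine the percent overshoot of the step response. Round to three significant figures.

%OS ≈ 1.87%

For an underdamped second-order system, %OS = 100·exp(−πζ/√(1−ζ²)).
πζ/√(1−ζ²) = π·0.785/√(1−0.616) = 3.981, so %OS = 100·e^(−3.981) = 1.87%.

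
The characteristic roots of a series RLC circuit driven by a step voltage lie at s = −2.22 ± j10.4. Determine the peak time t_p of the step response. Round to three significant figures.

t_p = π/ω_d with ω_d = 10.4 (the imaginary part), so t_p = 0.302 s.

t_p ≈ 0.302 s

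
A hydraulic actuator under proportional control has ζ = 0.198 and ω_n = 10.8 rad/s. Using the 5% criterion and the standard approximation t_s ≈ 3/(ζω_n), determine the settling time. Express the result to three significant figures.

t_s ≈ 3/(ζω_n) = 3/(0.198 × 10.8) = 1.40 s.

t_s ≈ 1.40 s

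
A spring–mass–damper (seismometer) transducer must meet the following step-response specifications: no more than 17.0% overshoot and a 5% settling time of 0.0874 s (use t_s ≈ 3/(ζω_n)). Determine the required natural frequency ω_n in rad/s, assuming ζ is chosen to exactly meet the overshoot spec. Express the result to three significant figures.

Inverting the overshoot relation: ζ = |ln 0.170|/√(π² + ln²0.170) = 0.491.
Then ω_n = 3/(ζ t_s) = 3/(0.491 × 0.0874) = 69.9 rad/s.

ω_n ≈ 69.9 rad/s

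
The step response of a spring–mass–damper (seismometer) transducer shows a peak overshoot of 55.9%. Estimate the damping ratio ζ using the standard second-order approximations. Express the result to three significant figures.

ζ = −ln(OS)/√(π² + (ln OS)²). With OS = 0.559, ln OS = −0.5816 and ζ = 0.5816/3.195 = 0.182.

ζ ≈ 0.182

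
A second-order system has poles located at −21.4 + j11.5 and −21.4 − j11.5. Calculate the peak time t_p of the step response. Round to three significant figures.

t_p = π/ω_d with ω_d = 11.5 (the imaginary part), so t_p = 0.273 s.

t_p ≈ 0.273 s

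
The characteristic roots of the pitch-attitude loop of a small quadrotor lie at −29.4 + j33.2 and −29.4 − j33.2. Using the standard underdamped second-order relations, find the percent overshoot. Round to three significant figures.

%OS ≈ 6.19%

|pole| = ω_n = √(29.4² + 33.2²) = 44.3 rad/s; ζ = cos θ = σ/ω_n = 0.663.
Overshoot: exp(−π·0.663/√(1−0.663²)) = 0.0619, i.e. 6.19%.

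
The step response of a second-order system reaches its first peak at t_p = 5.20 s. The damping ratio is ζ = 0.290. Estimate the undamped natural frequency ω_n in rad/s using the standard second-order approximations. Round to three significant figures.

ω_n ≈ 0.631 rad/s

Peak time t_p = π/ω_d, so ω_d = π/t_p = π/5.20 = 0.604 rad/s.
ω_n = ω_d/√(1−ζ²) = 0.604/√0.916 = 0.631 rad/s.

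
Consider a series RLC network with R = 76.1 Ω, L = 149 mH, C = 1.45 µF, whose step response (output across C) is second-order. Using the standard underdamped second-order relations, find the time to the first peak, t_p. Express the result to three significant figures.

For a series RLC circuit (capacitor voltage as output), ω_n = 1/√(LC) = 1/√(149 mH · 1.45 µF) = 2150 rad/s.
ζ = (R/2)·√(C/L) = (76.1/2)·√(1.45 µF/149 mH) = 0.119.
ω_d = 2150·√(1 − 0.119²) = 2140 rad/s. t_p = π/ω_d = 0.00147 s.

t_p ≈ 0.00147 s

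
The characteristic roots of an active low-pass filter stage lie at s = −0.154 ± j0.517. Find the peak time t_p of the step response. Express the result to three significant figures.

t_p = π/ω_d with ω_d = 0.517 (the imaginary part), so t_p = 6.08 s.

t_p ≈ 6.08 s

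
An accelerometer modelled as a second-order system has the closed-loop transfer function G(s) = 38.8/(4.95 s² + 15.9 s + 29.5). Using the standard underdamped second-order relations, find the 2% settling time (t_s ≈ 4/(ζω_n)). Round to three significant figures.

Dividing through by 4.95: denominator becomes s² + 3.212 s + 5.960.
So ω_n = √5.960 = 2.44 rad/s and ζ = 3.212/(2·2.44) = 0.658.
t_s ≈ 4/(ζω_n) = 2.49 s.

t_s ≈ 2.49 s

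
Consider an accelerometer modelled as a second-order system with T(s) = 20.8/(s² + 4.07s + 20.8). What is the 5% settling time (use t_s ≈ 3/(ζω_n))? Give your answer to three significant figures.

t_s ≈ 1.47 s

ω_n = √20.8 = 4.56 rad/s; ζ = 4.07/(2·4.56) = 0.446.
t_s ≈ 3/(ζω_n) = 3/(0.446·4.56) = 1.47 s.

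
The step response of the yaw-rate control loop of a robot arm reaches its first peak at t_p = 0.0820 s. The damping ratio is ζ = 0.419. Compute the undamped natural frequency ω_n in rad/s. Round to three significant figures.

ω_n ≈ 42.2 rad/s

Peak time t_p = π/ω_d, so ω_d = π/t_p = π/0.0820 = 38.3 rad/s.
ω_n = ω_d/√(1−ζ²) = 38.3/√0.824 = 42.2 rad/s.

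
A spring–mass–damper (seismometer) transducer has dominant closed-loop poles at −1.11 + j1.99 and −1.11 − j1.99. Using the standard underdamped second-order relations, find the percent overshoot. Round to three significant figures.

%OS ≈ 17.3%

The poles are at −σ ± jω_d with σ = 1.11 and ω_d = 1.99, so ω_n = √(σ²+ω_d²) = 2.28 rad/s and ζ = σ/ω_n = 0.487.
Overshoot: exp(−π·0.487/√(1−0.487²)) = 0.173, i.e. 17.3%.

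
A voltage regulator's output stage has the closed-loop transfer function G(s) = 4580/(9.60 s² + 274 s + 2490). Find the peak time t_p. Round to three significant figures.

t_p ≈ 0.421 s

Dividing through by 9.60: denominator becomes s² + 28.54 s + 259.4.
So ω_n = √259.4 = 16.1 rad/s and ζ = 28.54/(2·16.1) = 0.886.
ω_d = ω_n√(1−ζ²) = 7.46 rad/s. t_p = π/ω_d = 0.421 s.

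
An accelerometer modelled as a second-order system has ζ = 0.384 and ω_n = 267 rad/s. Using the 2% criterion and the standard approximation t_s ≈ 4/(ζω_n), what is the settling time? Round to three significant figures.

t_s ≈ 0.0390 s

t_s ≈ 4/(ζω_n) = 4/(0.384 × 267) = 0.0390 s.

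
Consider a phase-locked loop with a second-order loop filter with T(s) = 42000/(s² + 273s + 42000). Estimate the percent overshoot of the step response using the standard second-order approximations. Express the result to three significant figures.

ω_n = √42000 = 205 rad/s; ζ = 273/(2·205) = 0.666.
Overshoot: exp(−π·0.666/√(1−0.666²)) = 0.0605, i.e. 6.05%.

%OS ≈ 6.05%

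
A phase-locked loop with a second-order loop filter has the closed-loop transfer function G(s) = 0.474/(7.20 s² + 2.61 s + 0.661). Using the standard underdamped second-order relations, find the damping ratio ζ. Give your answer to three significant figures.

ζ ≈ 0.598

Dividing through by 7.20: denominator becomes s² + 0.3625 s + 0.09181.
So ω_n = √0.09181 = 0.303 rad/s and ζ = 0.3625/(2·0.303) = 0.598.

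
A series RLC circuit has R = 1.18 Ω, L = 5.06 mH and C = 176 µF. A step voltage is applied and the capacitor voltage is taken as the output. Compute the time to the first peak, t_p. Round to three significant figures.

For a series RLC circuit (capacitor voltage as output), ω_n = 1/√(LC) = 1/√(5.06 mH · 176 µF) = 1060 rad/s.
ζ = (R/2)·√(C/L) = (1.18/2)·√(176 µF/5.06 mH) = 0.110.
ω_d = 1060·√(1 − 0.110²) = 1050 rad/s. t_p = π/ω_d = 0.00298 s.

t_p ≈ 0.00298 s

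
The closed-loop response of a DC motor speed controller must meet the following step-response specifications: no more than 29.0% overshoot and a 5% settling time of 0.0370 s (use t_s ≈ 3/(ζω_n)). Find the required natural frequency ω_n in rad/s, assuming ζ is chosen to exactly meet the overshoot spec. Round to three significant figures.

ζ = −ln(OS)/√(π² + (ln OS)²). With OS = 0.290, ln OS = −1.238 and ζ = 1.238/3.377 = 0.367.
From t_s ≈ 3/(ζω_n): ω_n = 3/(ζ·t_s) = 3/(0.367·0.0370) = 221 rad/s.

ω_n ≈ 221 rad/s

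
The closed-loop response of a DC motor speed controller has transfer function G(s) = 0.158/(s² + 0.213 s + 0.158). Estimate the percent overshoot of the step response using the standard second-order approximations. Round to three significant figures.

ω_n = √0.158 = 0.397 rad/s; ζ = 0.213/(2·0.397) = 0.268.
%OS = 100·exp(−πζ/√(1−ζ²)) = 41.7%.

%OS ≈ 41.7%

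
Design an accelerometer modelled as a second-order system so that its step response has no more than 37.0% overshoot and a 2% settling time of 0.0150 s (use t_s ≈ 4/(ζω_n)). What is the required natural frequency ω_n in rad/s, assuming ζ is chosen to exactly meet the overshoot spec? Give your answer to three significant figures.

ω_n ≈ 884 rad/s

From %OS = 100·exp(−πζ/√(1−ζ²)), invert to get ζ = −ln(OS)/√(π² + ln²(OS)) with OS = 0.370.
−ln 0.370 = 0.9943, so ζ = 0.9943/√(π² + 0.9885) = 0.302.
Then ω_n = 4/(ζ t_s) = 4/(0.302 × 0.0150) = 884 rad/s.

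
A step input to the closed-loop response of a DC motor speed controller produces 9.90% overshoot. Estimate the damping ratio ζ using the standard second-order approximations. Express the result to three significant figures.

From %OS = 100·exp(−πζ/√(1−ζ²)), invert to get ζ = −ln(OS)/√(π² + ln²(OS)) with OS = 0.0990.
−ln 0.0990 = 2.313, so ζ = 2.313/√(π² + 5.348) = 0.593.

ζ ≈ 0.593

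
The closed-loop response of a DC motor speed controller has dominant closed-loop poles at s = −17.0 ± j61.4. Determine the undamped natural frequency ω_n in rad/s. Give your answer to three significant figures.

ω_n ≈ 63.7 rad/s

The poles are at −σ ± jω_d with σ = 17.0 and ω_d = 61.4, so ω_n = √(σ²+ω_d²) = 63.7 rad/s and ζ = σ/ω_n = 0.267.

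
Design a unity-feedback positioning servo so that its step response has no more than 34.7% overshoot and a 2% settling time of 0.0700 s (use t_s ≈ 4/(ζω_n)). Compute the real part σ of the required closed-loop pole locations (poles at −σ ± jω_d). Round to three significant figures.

σ ≈ 57.1

The settling-time spec alone fixes σ = ζω_n = 4/t_s = 4/0.0700 = 57.1.
(Overshoot then fixes ζ = 0.319 and hence ω_d = σ·√(1−ζ²)/ζ = 170 rad/s.)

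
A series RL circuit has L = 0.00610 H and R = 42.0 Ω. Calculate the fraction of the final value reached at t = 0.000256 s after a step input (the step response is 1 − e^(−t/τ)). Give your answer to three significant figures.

τ = L/R = 0.00610/42.0 = 0.000145 s.
y(t)/y_∞ = 1 − e^(−t/τ) = 1 − e^(−0.000256/0.000145) = 1 − e^(−1.76) = 0.828.

y/y_∞ ≈ 0.828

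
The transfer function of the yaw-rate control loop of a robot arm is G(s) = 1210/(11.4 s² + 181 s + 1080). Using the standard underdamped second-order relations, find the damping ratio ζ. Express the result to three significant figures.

Dividing through by 11.4: denominator becomes s² + 15.88 s + 94.74.
So ω_n = √94.74 = 9.73 rad/s and ζ = 15.88/(2·9.73) = 0.816.

ζ ≈ 0.816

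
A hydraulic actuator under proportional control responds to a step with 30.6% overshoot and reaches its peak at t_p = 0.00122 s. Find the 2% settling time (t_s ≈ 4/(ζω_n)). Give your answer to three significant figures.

From the overshoot, ζ = −ln(OS)/√(π²+ln²(OS)) = 0.353.
t_p = π/ω_d ⇒ ω_d = 2580 rad/s; then ω_n = ω_d/√(1−ζ²) = 2750 rad/s.
t_s ≈ 4/(ζω_n) = 4/(0.353·2750) = 0.00412 s.

t_s ≈ 0.00412 s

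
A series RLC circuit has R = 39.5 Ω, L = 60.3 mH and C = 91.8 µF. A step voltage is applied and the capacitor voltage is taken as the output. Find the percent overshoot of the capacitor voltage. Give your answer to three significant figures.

%OS ≈ 2.24%

For a series RLC circuit (capacitor voltage as output), ω_n = 1/√(LC) = 1/√(60.3 mH · 91.8 µF) = 425 rad/s.
ζ = (R/2)·√(C/L) = (39.5/2)·√(91.8 µF/60.3 mH) = 0.771.
%OS = 100·exp(−πζ/√(1−ζ²)) = 2.24%.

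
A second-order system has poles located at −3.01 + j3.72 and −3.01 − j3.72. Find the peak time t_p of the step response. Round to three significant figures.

t_p ≈ 0.845 s

t_p = π/ω_d with ω_d = 3.72 (the imaginary part), so t_p = 0.845 s.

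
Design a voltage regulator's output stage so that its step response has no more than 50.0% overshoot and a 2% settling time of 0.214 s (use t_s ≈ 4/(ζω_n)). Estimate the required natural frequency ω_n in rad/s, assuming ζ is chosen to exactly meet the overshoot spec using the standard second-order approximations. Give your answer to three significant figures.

ω_n ≈ 86.8 rad/s

ζ = −ln(OS)/√(π² + (ln OS)²). With OS = 0.500, ln OS = −0.6931 and ζ = 0.6931/3.217 = 0.215.
Then ω_n = 4/(ζ t_s) = 4/(0.215 × 0.214) = 86.8 rad/s.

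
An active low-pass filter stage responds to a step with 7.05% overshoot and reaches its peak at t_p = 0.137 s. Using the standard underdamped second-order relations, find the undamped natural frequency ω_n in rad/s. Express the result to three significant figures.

ζ from %OS: ζ = |ln 0.0705|/√(π²+ln²0.0705) = 0.645.
From t_p = π/ω_d, ω_d = π/0.137 = 22.9 rad/s, so ω_n = ω_d/√(1−ζ²) = 30.0 rad/s.

ω_n ≈ 30.0 rad/s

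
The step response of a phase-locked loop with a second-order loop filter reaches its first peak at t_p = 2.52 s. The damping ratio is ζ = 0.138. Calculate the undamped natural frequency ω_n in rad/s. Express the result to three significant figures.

ω_n ≈ 1.26 rad/s

Peak time t_p = π/ω_d, so ω_d = π/t_p = π/2.52 = 1.25 rad/s.
ω_n = ω_d/√(1−ζ²) = 1.25/√0.981 = 1.26 rad/s.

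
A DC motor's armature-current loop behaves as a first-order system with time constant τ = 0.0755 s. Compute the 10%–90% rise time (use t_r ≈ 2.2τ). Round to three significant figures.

t_r ≈ 2.2τ = 0.166 s.

t_r ≈ 0.166 s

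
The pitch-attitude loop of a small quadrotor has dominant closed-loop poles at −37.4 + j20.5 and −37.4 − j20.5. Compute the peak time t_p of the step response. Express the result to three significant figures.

t_p ≈ 0.153 s

t_p = π/ω_d with ω_d = 20.5 (the imaginary part), so t_p = 0.153 s.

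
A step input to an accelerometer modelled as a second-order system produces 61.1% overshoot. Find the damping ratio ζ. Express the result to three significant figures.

From %OS = 100·exp(−πζ/√(1−ζ²)), invert to get ζ = −ln(OS)/√(π² + ln²(OS)) with OS = 0.611.
−ln 0.611 = 0.4927, so ζ = 0.4927/√(π² + 0.2427) = 0.155.

ζ ≈ 0.155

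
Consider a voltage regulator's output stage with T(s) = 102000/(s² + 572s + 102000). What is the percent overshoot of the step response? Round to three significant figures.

ω_n = √102000 = 319 rad/s; ζ = 572/(2·319) = 0.896.
%OS = 100 e^{−πζ/√(1−ζ²)} with ζ = 0.896 gives 0.180%.

%OS ≈ 0.180%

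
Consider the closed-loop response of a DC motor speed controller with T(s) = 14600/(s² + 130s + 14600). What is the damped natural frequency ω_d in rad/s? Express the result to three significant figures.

ω_d ≈ 102 rad/s

Matching coefficients with s² + 2ζω_n s + ω_n² gives ω_n² = 14600 ⇒ ω_n = 121 rad/s, and ζ = 130/(2ω_n) = 0.538.
ω_d = ω_n√(1−ζ²) = 102 rad/s.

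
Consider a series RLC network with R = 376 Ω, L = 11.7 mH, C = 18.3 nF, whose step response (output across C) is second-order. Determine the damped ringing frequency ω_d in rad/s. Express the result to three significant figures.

ω_d ≈ 66400 rad/s

For a series RLC circuit (capacitor voltage as output), ω_n = 1/√(LC) = 1/√(11.7 mH · 18.3 nF) = 68300 rad/s.
ζ = (R/2)·√(C/L) = (376/2)·√(18.3 nF/11.7 mH) = 0.235.
ω_d = 68300·√(1 − 0.235²) = 66400 rad/s.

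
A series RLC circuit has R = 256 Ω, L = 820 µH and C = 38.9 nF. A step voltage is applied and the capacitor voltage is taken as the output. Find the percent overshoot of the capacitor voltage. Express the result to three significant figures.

For a series RLC circuit (capacitor voltage as output), ω_n = 1/√(LC) = 1/√(820 µH · 38.9 nF) = 177000 rad/s.
ζ = (R/2)·√(C/L) = (256/2)·√(38.9 nF/820 µH) = 0.882.
%OS = 100·exp(−πζ/√(1−ζ²)) = 0.283%.

%OS ≈ 0.283%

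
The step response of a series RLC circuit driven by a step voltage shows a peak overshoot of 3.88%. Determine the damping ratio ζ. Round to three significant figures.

ζ = −ln(OS)/√(π² + (ln OS)²). With OS = 0.0388, ln OS = −3.249 and ζ = 3.249/4.520 = 0.719.

ζ ≈ 0.719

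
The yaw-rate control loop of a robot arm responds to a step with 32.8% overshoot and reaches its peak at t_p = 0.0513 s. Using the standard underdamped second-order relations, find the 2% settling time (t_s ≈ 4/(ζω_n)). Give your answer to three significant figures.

From the overshoot, ζ = −ln(OS)/√(π²+ln²(OS)) = 0.334.
From t_p = π/ω_d, ω_d = π/0.0513 = 61.2 rad/s, so ω_n = ω_d/√(1−ζ²) = 65.0 rad/s.
t_s ≈ 4/(ζω_n) = 4/(0.334·65.0) = 0.184 s.

t_s ≈ 0.184 s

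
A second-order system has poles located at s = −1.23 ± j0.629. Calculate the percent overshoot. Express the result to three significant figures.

|pole| = ω_n = √(1.23² + 0.629²) = 1.38 rad/s; ζ = cos θ = σ/ω_n = 0.890.
%OS = 100·exp(−πζ/√(1−ζ²)) = 0.215%.

%OS ≈ 0.215%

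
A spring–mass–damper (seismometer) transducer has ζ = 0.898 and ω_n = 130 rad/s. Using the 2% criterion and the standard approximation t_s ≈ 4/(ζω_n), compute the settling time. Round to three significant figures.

t_s ≈ 4/(ζω_n) = 4/(0.898 × 130) = 0.0343 s.

t_s ≈ 0.0343 s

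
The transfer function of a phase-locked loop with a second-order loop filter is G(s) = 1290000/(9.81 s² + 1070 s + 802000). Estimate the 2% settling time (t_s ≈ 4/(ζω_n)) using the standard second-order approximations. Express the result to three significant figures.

Dividing through by 9.81: denominator becomes s² + 109.1 s + 81750.
So ω_n = √81750 = 286 rad/s and ζ = 109.1/(2·286) = 0.191.
t_s ≈ 4/(ζω_n) = 0.0733 s.

t_s ≈ 0.0733 s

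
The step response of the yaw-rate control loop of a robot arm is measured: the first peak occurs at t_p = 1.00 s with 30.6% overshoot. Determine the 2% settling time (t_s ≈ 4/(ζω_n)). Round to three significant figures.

From the overshoot, ζ = −ln(OS)/√(π²+ln²(OS)) = 0.353.
From t_p = π/ω_d, ω_d = π/1.00 = 3.14 rad/s, so ω_n = ω_d/√(1−ζ²) = 3.36 rad/s.
t_s ≈ 4/(ζω_n) = 4/(0.353·3.36) = 3.38 s.

t_s ≈ 3.38 s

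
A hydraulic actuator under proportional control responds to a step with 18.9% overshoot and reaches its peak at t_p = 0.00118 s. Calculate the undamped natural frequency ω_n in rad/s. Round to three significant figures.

From the overshoot, ζ = −ln(OS)/√(π²+ln²(OS)) = 0.469.
t_p = π/ω_d ⇒ ω_d = 2660 rad/s; then ω_n = ω_d/√(1−ζ²) = 3010 rad/s.

ω_n ≈ 3010 rad/s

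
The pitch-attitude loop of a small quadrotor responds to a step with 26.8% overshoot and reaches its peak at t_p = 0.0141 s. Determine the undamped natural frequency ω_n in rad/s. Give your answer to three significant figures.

ω_n ≈ 242 rad/s

The overshoot fixes ζ = −ln(OS)/√(π²+ln²(OS)) = 0.387.
From t_p = π/ω_d, ω_d = π/0.0141 = 223 rad/s, so ω_n = ω_d/√(1−ζ²) = 242 rad/s.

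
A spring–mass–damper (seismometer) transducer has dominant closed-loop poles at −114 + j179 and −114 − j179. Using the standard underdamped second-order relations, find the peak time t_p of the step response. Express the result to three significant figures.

t_p = π/ω_d with ω_d = 179 (the imaginary part), so t_p = 0.0176 s.

t_p ≈ 0.0176 s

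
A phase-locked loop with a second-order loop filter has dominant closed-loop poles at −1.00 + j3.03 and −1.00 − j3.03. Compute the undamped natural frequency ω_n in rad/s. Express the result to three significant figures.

The poles are at −σ ± jω_d with σ = 1.00 and ω_d = 3.03, so ω_n = √(σ²+ω_d²) = 3.19 rad/s and ζ = σ/ω_n = 0.313.

ω_n ≈ 3.19 rad/s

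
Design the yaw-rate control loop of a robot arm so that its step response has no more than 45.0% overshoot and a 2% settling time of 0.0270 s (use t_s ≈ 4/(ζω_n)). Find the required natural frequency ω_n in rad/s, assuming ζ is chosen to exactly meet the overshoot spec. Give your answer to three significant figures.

ω_n ≈ 601 rad/s

Inverting the overshoot relation: ζ = |ln 0.450|/√(π² + ln²0.450) = 0.246.
From t_s ≈ 4/(ζω_n): ω_n = 4/(ζ·t_s) = 4/(0.246·0.0270) = 601 rad/s.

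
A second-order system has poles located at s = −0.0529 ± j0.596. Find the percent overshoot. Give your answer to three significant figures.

%OS ≈ 75.7%

|pole| = ω_n = √(0.0529² + 0.596²) = 0.598 rad/s; ζ = cos θ = σ/ω_n = 0.0884.
%OS = 100 e^{−πζ/√(1−ζ²)} with ζ = 0.0884 gives 75.7%.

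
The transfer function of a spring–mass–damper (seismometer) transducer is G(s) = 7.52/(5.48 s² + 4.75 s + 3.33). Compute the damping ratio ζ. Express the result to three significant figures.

Dividing through by 5.48: denominator becomes s² + 0.8668 s + 0.6077.
So ω_n = √0.6077 = 0.780 rad/s and ζ = 0.8668/(2·0.780) = 0.556.

ζ ≈ 0.556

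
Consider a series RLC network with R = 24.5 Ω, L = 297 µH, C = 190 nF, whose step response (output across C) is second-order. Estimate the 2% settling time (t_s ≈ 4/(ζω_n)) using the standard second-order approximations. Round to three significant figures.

t_s ≈ 0.0000970 s

For a series RLC circuit (capacitor voltage as output), ω_n = 1/√(LC) = 1/√(297 µH · 190 nF) = 133000 rad/s.
ζ = (R/2)·√(C/L) = (24.5/2)·√(190 nF/297 µH) = 0.310.
t_s ≈ 4/(ζω_n) = 0.0000970 s.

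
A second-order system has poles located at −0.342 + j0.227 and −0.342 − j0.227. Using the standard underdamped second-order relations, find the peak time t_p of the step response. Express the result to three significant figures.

t_p = π/ω_d with ω_d = 0.227 (the imaginary part), so t_p = 13.8 s.

t_p ≈ 13.8 s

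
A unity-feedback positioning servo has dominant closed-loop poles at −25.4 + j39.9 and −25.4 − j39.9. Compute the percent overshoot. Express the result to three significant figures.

The poles are at −σ ± jω_d with σ = 25.4 and ω_d = 39.9, so ω_n = √(σ²+ω_d²) = 47.3 rad/s and ζ = σ/ω_n = 0.537.
Overshoot: exp(−π·0.537/√(1−0.537²)) = 0.135, i.e. 13.5%.

%OS ≈ 13.5%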